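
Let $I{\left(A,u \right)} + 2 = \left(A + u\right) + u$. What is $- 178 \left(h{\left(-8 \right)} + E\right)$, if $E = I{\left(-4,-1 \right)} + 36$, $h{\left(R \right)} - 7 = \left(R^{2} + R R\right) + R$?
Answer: $-27590$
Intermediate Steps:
$I{\left(A,u \right)} = -2 + A + 2 u$ ($I{\left(A,u \right)} = -2 + \left(\left(A + u\right) + u\right) = -2 + \left(A + 2 u\right) = -2 + A + 2 u$)
$h{\left(R \right)} = 7 + R + 2 R^{2}$ ($h{\left(R \right)} = 7 + \left(\left(R^{2} + R R\right) + R\right) = 7 + \left(\left(R^{2} + R^{2}\right) + R\right) = 7 + \left(2 R^{2} + R\right) = 7 + \left(R + 2 R^{2}\right) = 7 + R + 2 R^{2}$)
$E = 28$ ($E = \left(-2 - 4 + 2 \left(-1\right)\right) + 36 = \left(-2 - 4 - 2\right) + 36 = -8 + 36 = 28$)
$- 178 \left(h{\left(-8 \right)} + E\right) = - 178 \left(\left(7 - 8 + 2 \left(-8\right)^{2}\right) + 28\right) = - 178 \left(\left(7 - 8 + 2 \cdot 64\right) + 28\right) = - 178 \left(\left(7 - 8 + 128\right) + 28\right) = - 178 \left(127 + 28\right) = \left(-178\right) 155 = -27590$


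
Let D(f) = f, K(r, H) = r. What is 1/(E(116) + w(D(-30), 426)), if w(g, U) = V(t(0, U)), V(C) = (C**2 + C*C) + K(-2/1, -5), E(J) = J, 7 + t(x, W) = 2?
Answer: 1/164 ≈ 0.0060976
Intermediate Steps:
t(x, W) = -5 (t(x, W) = -7 + 2 = -5)
V(C) = -2 + 2*C**2 (V(C) = (C**2 + C*C) - 2/1 = (C**2 + C**2) - 2*1 = 2*C**2 - 2 = -2 + 2*C**2)
w(g, U) = 48 (w(g, U) = -2 + 2*(-5)**2 = -2 + 2*25 = -2 + 50 = 48)
1/(E(116) + w(D(-30), 426)) = 1/(116 + 48) = 1/164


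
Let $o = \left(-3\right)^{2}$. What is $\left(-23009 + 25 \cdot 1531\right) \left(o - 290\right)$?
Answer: $-4289746$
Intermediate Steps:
$o = 9$
$\left(-23009 + 25 \cdot 1531\right) \left(o - 290\right) = \left(-23009 + 25 \cdot 1531\right) \left(9 - 290\right) = \left(-23009 + 38275\right) \left(9 - 290\right) = 15266 \left(9 - 290\right) = 15266 \left(-281\right) = -4289746$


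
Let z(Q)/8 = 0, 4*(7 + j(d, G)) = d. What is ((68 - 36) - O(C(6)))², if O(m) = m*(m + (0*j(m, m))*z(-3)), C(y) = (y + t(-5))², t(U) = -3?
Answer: 2401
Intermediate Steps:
j(d, G) = -7 + d/4
z(Q) = 0 (z(Q) = 8*0 = 0)
C(y) = (-3 + y)² (C(y) = (y - 3)² = (-3 + y)²)
O(m) = m² (O(m) = m*(m + (0*(-7 + m/4))*0) = m*(m + 0*0) = m*(m + 0) = m*m = m²)
((68 - 36) - O(C(6)))² = ((68 - 36) - ((-3 + 6)²)²)² = (32 - (3²)²)² = (32 - 1*9²)² = (32 - 1*81)² = (32 - 81)² = (-49)² = 2401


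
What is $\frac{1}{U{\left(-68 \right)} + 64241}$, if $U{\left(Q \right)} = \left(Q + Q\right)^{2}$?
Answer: $\frac{1}{82737} \approx 1.2086 \cdot 10^{-5}$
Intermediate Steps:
$U{\left(Q \right)} = 4 Q^{2}$ ($U{\left(Q \right)} = \left(2 Q\right)^{2} = 4 Q^{2}$)
$\frac{1}{U{\left(-68 \right)} + 64241} = \frac{1}{4 \left(-68\right)^{2} + 64241} = \frac{1}{4 \cdot 4624 + 64241} = \frac{1}{18496 + 64241} = \frac{1}{82737}$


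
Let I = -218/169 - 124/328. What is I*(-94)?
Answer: 1086405/6929 ≈ 156.79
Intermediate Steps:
I = -23115/13858 (I = -218*1/169 - 124*1/328 = -218/169 - 31/82 = -23115/13858 ≈ -1.6680)
I*(-94) = -23115/13858*(-94) = 1086405/6929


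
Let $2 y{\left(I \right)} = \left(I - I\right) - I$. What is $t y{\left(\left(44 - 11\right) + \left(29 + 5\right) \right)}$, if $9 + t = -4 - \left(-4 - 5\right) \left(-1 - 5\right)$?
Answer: $\frac{4489}{2} \approx 2244.5$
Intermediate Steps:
$t = -67$ ($t = -9 - \left(4 + \left(-4 - 5\right) \left(-1 - 5\right)\right) = -9 - \left(4 - -54\right) = -9 - 58 = -67$)
$y{\left(I \right)} = - \frac{I}{2}$ ($y{\left(I \right)} = \frac{\left(I - I\right) - I}{2} = \frac{0 - I}{2} = \frac{\left(-1\right) I}{2} = - \frac{I}{2}$)
$t y{\left(\left(44 - 11\right) + \left(29 + 5\right) \right)} = - 67 \left(- \frac{\left(44 - 11\right) + \left(29 + 5\right)}{2}\right) = - 67 \left(- \frac{33 + 34}{2}\right) = - 67 \left(\left(- \frac{1}{2}\right) 67\right) = \left(-67\right) \left(- \frac{67}{2}\right) = \frac{4489}{2}$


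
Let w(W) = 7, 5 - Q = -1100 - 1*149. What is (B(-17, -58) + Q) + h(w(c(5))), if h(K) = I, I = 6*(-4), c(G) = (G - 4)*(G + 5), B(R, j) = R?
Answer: 1213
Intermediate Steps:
Q = 1254 (Q = 5 - (-1100 - 1*149) = 5 - (-1100 - 149) = 5 - 1*(-1249) = 5 + 1249 = 1254)
c(G) = (-4 + G)*(5 + G)
I = -24
h(K) = -24
(B(-17, -58) + Q) + h(w(c(5))) = (-17 + 1254) - 24 = 1237 - 24 = 1213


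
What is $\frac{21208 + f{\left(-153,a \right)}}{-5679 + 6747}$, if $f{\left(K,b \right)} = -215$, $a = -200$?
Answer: $\frac{20993}{1068} \approx 19.656$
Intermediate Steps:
$\frac{21208 + f{\left(-153,a \right)}}{-5679 + 6747} = \frac{21208 - 215}{-5679 + 6747} = \frac{20993}{1068}$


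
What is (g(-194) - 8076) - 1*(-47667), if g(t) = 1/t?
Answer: 7680653/194 ≈ 39591.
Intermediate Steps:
(g(-194) - 8076) - 1*(-47667) = (1/(-194) - 8076) - 1*(-47667) = (-1/194 - 8076) + 47667 = -1566745/194 + 47667 = 7680653/194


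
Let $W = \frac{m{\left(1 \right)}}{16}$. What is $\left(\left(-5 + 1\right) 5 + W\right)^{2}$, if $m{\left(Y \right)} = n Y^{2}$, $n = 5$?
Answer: $\frac{99225}{256} \approx 387.6$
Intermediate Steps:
$m{\left(Y \right)} = 5 Y^{2}$
$W = \frac{5}{16}$ ($W = \frac{5 \cdot 1^{2}}{16} = 5 \cdot 1 \cdot \frac{1}{16} = 5 \cdot \frac{1}{16} = \frac{5}{16} \approx 0.3125$)
$\left(\left(-5 + 1\right) 5 + W\right)^{2} = \left(\left(-5 + 1\right) 5 + \frac{5}{16}\right)^{2} = \left(\left(-4\right) 5 + \frac{5}{16}\right)^{2} = \left(-20 + \frac{5}{16}\right)^{2} = \left(- \frac{315}{16}\right)^{2} = \frac{99225}{256}$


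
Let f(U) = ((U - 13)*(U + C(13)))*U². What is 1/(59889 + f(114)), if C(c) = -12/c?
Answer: 13/1930294677 ≈ 6.7347e-9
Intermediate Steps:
f(U) = U²*(-13 + U)*(-12/13 + U) (f(U) = ((U - 13)*(U - 12/13))*U² = ((-13 + U)*(U - 12*1/13))*U² = ((-13 + U)*(U - 12/13))*U² = ((-13 + U)*(-12/13 + U))*U² = U²*(-13 + U)*(-12/13 + U))
1/(59889 + f(114)) = 1/(59889 + 114²*(12 + 114² - 181/13*114)) = 1/(59889 + 12996*(12 + 12996 - 20634/13)) = 1/(59889 + 12996*(148470/13)) = 1/(59889 + 1929516120/13) = 1/(1930294677/13) = 13/1930294677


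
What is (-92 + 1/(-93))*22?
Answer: -188254/93 ≈ -2024.2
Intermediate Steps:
(-92 + 1/(-93))*22 = (-92 - 1/93)*22 = -8557/93*22 = -188254/93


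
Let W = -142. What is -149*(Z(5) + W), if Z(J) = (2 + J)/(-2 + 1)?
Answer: 22201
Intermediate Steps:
Z(J) = -2 - J (Z(J) = (2 + J)/(-1) = (2 + J)*(-1) = -2 - J)
-149*(Z(5) + W) = -149*((-2 - 1*5) - 142) = -149*((-2 - 5) - 142) = -149*(-7 - 142) = -149*(-149) = 22201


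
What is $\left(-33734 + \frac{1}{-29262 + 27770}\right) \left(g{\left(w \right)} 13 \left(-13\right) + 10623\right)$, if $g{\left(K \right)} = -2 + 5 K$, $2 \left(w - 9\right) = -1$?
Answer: $- \frac{380352341853}{2984} \approx -1.2746 \cdot 10^{8}$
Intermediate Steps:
$w = \frac{17}{2}$ ($w = 9 + \frac{1}{2} \left(-1\right) = 9 - \frac{1}{2} = \frac{17}{2} \approx 8.5$)
$\left(-33734 + \frac{1}{-29262 + 27770}\right) \left(g{\left(w \right)} 13 \left(-13\right) + 10623\right) = \left(-33734 + \frac{1}{-29262 + 27770}\right) \left(\left(-2 + 5 \cdot \frac{17}{2}\right) 13 \left(-13\right) + 10623\right) = \left(-33734 + \frac{1}{-1492}\right) \left(\left(-2 + \frac{85}{2}\right) 13 \left(-13\right) + 10623\right) = \left(-33734 - \frac{1}{1492}\right) \left(\frac{81}{2} \cdot 13 \left(-13\right) + 10623\right) = - \frac{50331129 \left(\frac{1053}{2} \left(-13\right) + 10623\right)}{1492} = - \frac{50331129 \left(- \frac{13689}{2} + 10623\right)}{1492} = \left(- \frac{50331129}{1492}\right) \frac{7557}{2} = - \frac{380352341853}{2984}$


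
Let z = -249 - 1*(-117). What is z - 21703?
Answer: -21835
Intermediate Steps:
z = -132 (z = -249 + 117 = -132)
z - 21703 = -132 - 21703 = -21835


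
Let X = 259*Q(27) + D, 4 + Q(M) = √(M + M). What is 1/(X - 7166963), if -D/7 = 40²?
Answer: -7179199/51540894659227 - 777*√6/51540894659227 ≈ -1.3933e-7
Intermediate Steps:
Q(M) = -4 + √2*√M (Q(M) = -4 + √(M + M) = -4 + √(2*M) = -4 + √2*√M)
D = -11200 (D = -7*40² = -7*1600 = -11200)
X = -12236 + 777*√6 (X = 259*(-4 + √2*√27) - 11200 = 259*(-4 + √2*(3*√3)) - 11200 = 259*(-4 + 3*√6) - 11200 = (-1036 + 777*√6) - 11200 = -12236 + 777*√6 ≈ -10333.)
1/(X - 7166963) = 1/((-12236 + 777*√6) - 7166963) = 1/(-7179199 + 777*√6)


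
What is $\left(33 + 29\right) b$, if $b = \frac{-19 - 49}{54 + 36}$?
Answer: $- \frac{2108}{45} \approx -46.844$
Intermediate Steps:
$b = - \frac{34}{45}$ ($b = - \frac{68}{90} = \left(-68\right) \frac{1}{90} = - \frac{34}{45} \approx -0.75556$)
$\left(33 + 29\right) b = \left(33 + 29\right) \left(- \frac{34}{45}\right) = 62 \left(- \frac{34}{45}\right) = - \frac{2108}{45}$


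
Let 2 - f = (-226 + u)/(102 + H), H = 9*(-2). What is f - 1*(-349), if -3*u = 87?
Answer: 9913/28 ≈ 354.04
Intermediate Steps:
u = -29 (u = -⅓*87 = -29)
H = -18
f = 141/28 (f = 2 - (-226 - 29)/(102 - 18) = 2 - (-255)/84 = 2 - 1*(-85/28) = 2 + 85/28 = 141/28 ≈ 5.0357)
f - 1*(-349) = 141/28 - 1*(-349) = 141/28 + 349 = 9913/28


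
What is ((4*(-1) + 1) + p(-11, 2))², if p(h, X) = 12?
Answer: 81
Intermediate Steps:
((4*(-1) + 1) + p(-11, 2))² = ((4*(-1) + 1) + 12)² = ((-4 + 1) + 12)² = (-3 + 12)² = 9² = 81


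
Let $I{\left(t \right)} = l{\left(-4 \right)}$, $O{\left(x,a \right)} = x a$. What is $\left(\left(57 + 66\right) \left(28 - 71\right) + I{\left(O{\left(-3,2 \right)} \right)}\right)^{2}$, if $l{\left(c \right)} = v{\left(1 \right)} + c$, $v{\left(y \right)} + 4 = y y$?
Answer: $28047616$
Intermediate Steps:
$v{\left(y \right)} = -4 + y^{2}$ ($v{\left(y \right)} = -4 + y y = -4 + y^{2}$)
$O{\left(x,a \right)} = a x$
$l{\left(c \right)} = -3 + c$ ($l{\left(c \right)} = \left(-4 + 1^{2}\right) + c = \left(-4 + 1\right) + c = -3 + c$)
$I{\left(t \right)} = -7$ ($I{\left(t \right)} = -3 - 4 = -7$)
$\left(\left(57 + 66\right) \left(28 - 71\right) + I{\left(O{\left(-3,2 \right)} \right)}\right)^{2} = \left(\left(57 + 66\right) \left(28 - 71\right) - 7\right)^{2} = \left(123 \left(-43\right) - 7\right)^{2} = \left(-5289 - 7\right)^{2} = \left(-5296\right)^{2} = 28047616$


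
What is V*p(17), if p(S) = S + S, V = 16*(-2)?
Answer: -1088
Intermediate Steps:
V = -32
p(S) = 2*S
V*p(17) = -64*17 = -32*34 = -1088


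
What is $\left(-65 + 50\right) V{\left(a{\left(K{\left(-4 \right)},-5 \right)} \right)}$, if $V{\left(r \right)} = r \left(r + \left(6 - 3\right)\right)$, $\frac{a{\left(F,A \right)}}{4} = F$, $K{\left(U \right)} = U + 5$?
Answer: $-420$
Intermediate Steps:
$K{\left(U \right)} = 5 + U$
$a{\left(F,A \right)} = 4 F$
$V{\left(r \right)} = r \left(3 + r\right)$ ($V{\left(r \right)} = r \left(r + 3\right) = r \left(3 + r\right)$)
$\left(-65 + 50\right) V{\left(a{\left(K{\left(-4 \right)},-5 \right)} \right)} = \left(-65 + 50\right) 4 \left(5 - 4\right) \left(3 + 4 \left(5 - 4\right)\right) = - 15 \cdot 4 \cdot 1 \left(3 + 4 \cdot 1\right) = - 15 \cdot 4 \left(3 + 4\right) = - 15 \cdot 4 \cdot 7 = \left(-15\right) 28 = -420$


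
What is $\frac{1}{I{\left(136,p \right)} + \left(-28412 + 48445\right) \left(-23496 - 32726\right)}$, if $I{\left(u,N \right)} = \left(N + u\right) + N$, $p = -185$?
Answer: $- \frac{1}{1126295560} \approx -8.8787 \cdot 10^{-10}$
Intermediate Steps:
$I{\left(u,N \right)} = u + 2 N$
$\frac{1}{I{\left(136,p \right)} + \left(-28412 + 48445\right) \left(-23496 - 32726\right)} = \frac{1}{\left(136 + 2 \left(-185\right)\right) + \left(-28412 + 48445\right) \left(-23496 - 32726\right)} = \frac{1}{\left(136 - 370\right) + 20033 \left(-56222\right)} = \frac{1}{-234 - 1126295326} = \frac{1}{-1126295560} = - \frac{1}{1126295560}$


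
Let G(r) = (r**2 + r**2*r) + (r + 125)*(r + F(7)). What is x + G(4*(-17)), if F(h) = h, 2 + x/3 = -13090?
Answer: -352561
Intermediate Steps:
x = -39276 (x = -6 + 3*(-13090) = -6 - 39270 = -39276)
G(r) = r**2 + r**3 + (7 + r)*(125 + r) (G(r) = (r**2 + r**2*r) + (r + 125)*(r + 7) = (r**2 + r**3) + (125 + r)*(7 + r) = (r**2 + r**3) + (7 + r)*(125 + r) = r**2 + r**3 + (7 + r)*(125 + r))
x + G(4*(-17)) = -39276 + (875 + (4*(-17))**3 + 2*(4*(-17))**2 + 132*(4*(-17))) = -39276 + (875 + (-68)**3 + 2*(-68)**2 + 132*(-68)) = -39276 + (875 - 314432 + 2*4624 - 8976) = -39276 + (875 - 314432 + 9248 - 8976) = -39276 - 313285 = -352561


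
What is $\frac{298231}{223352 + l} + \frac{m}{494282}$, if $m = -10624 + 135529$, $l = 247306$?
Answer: $\frac{51549438158}{58159444389} \approx 0.88635$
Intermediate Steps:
$m = 124905$
$\frac{298231}{223352 + l} + \frac{m}{494282} = \frac{298231}{223352 + 247306} + \frac{124905}{494282} = \frac{298231}{470658} + 124905 \cdot \frac{1}{494282} = 298231 \cdot \frac{1}{470658} + \frac{124905}{494282} = \frac{298231}{470658} + \frac{124905}{494282} = \frac{51549438158}{58159444389}$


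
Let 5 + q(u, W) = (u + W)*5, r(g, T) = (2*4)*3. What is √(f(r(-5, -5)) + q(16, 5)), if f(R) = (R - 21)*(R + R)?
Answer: 2*√61 ≈ 15.620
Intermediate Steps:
r(g, T) = 24 (r(g, T) = 8*3 = 24)
f(R) = 2*R*(-21 + R) (f(R) = (-21 + R)*(2*R) = 2*R*(-21 + R))
q(u, W) = -5 + 5*W + 5*u (q(u, W) = -5 + (u + W)*5 = -5 + (W + u)*5 = -5 + (5*W + 5*u) = -5 + 5*W + 5*u)
√(f(r(-5, -5)) + q(16, 5)) = √(2*24*(-21 + 24) + (-5 + 5*5 + 5*16)) = √(2*24*3 + (-5 + 25 + 80)) = √(144 + 100) = √244 = 2*√61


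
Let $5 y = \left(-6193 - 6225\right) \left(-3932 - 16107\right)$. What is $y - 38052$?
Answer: $\frac{248654042}{5} \approx 4.9731 \cdot 10^{7}$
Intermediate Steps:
$y = \frac{248844302}{5}$ ($y = \frac{\left(-6193 - 6225\right) \left(-3932 - 16107\right)}{5} = \frac{\left(-12418\right) \left(-20039\right)}{5} = \frac{1}{5} \cdot 248844302 = \frac{248844302}{5} \approx 4.9769 \cdot 10^{7}$)
$y - 38052 = \frac{248844302}{5} - 38052 = \frac{248654042}{5}$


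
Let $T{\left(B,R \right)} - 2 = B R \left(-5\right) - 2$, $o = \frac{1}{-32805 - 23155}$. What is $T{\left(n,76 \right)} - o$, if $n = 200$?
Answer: $- \frac{4252959999}{55960} \approx -76000.0$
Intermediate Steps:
$o = - \frac{1}{55960}$ ($o = \frac{1}{-55960} = - \frac{1}{55960} \approx -1.787 \cdot 10^{-5}$)
$T{\left(B,R \right)} = - 5 B R$ ($T{\left(B,R \right)} = 2 + \left(B R \left(-5\right) - 2\right) = 2 - \left(2 + 5 B R\right) = - 5 B R$)
$T{\left(n,76 \right)} - o = \left(-5\right) 200 \cdot 76 - - \frac{1}{55960} = -76000 + \frac{1}{55960} = - \frac{4252959999}{55960}$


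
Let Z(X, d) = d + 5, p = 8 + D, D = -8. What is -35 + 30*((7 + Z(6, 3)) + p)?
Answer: 415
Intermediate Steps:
p = 0 (p = 8 - 8 = 0)
Z(X, d) = 5 + d
-35 + 30*((7 + Z(6, 3)) + p) = -35 + 30*((7 + (5 + 3)) + 0) = -35 + 30*((7 + 8) + 0) = -35 + 30*(15 + 0) = -35 + 30*15 = -35 + 450 = 415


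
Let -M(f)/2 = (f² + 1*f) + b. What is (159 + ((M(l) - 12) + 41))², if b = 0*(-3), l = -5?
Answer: 21904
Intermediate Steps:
b = 0
M(f) = -2*f - 2*f² (M(f) = -2*((f² + 1*f) + 0) = -2*((f² + f) + 0) = -2*((f + f²) + 0) = -2*(f + f²) = -2*f - 2*f²)
(159 + ((M(l) - 12) + 41))² = (159 + ((2*(-5)*(-1 - 1*(-5)) - 12) + 41))² = (159 + ((2*(-5)*(-1 + 5) - 12) + 41))² = (159 + ((2*(-5)*4 - 12) + 41))² = (159 + ((-40 - 12) + 41))² = (159 + (-52 + 41))² = (159 - 11)² = 148² = 21904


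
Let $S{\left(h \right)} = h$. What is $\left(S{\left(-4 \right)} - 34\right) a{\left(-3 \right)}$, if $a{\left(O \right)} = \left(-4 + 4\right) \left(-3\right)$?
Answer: $0$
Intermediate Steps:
$a{\left(O \right)} = 0$ ($a{\left(O \right)} = 0 \left(-3\right) = 0$)
$\left(S{\left(-4 \right)} - 34\right) a{\left(-3 \right)} = \left(-4 - 34\right) 0 = \left(-38\right) 0 = 0$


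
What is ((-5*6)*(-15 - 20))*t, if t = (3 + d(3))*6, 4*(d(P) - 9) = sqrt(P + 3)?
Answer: 75600 + 1575*sqrt(6) ≈ 79458.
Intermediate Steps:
d(P) = 9 + sqrt(3 + P)/4 (d(P) = 9 + sqrt(P + 3)/4 = 9 + sqrt(3 + P)/4)
t = 72 + 3*sqrt(6)/2 (t = (3 + (9 + sqrt(3 + 3)/4))*6 = (3 + (9 + sqrt(6)/4))*6 = (12 + sqrt(6)/4)*6 = 72 + 3*sqrt(6)/2 ≈ 75.674)
((-5*6)*(-15 - 20))*t = ((-5*6)*(-15 - 20))*(72 + 3*sqrt(6)/2) = (-30*(-35))*(72 + 3*sqrt(6)/2) = 1050*(72 + 3*sqrt(6)/2) = 75600 + 1575*sqrt(6)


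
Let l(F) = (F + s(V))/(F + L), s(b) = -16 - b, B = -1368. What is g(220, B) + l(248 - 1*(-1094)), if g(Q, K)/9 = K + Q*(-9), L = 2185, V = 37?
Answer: -106274275/3527 ≈ -30132.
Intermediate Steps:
g(Q, K) = -81*Q + 9*K (g(Q, K) = 9*(K + Q*(-9)) = 9*(K - 9*Q) = -81*Q + 9*K)
l(F) = (-53 + F)/(2185 + F) (l(F) = (F + (-16 - 1*37))/(F + 2185) = (F + (-16 - 37))/(2185 + F) = (F - 53)/(2185 + F) = (-53 + F)/(2185 + F))
g(220, B) + l(248 - 1*(-1094)) = (-81*220 + 9*(-1368)) + (-53 + (248 - 1*(-1094)))/(2185 + (248 - 1*(-1094))) = (-17820 - 12312) + (-53 + (248 + 1094))/(2185 + (248 + 1094)) = -30132 + (-53 + 1342)/(2185 + 1342) = -30132 + 1289/3527 = -106274275/3527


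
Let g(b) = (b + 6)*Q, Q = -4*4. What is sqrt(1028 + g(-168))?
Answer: 2*sqrt(905) ≈ 60.166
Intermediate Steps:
Q = -16
g(b) = -96 - 16*b (g(b) = (b + 6)*(-16) = (6 + b)*(-16) = -96 - 16*b)
sqrt(1028 + g(-168)) = sqrt(1028 + (-96 - 16*(-168))) = sqrt(1028 + (-96 + 2688)) = sqrt(1028 + 2592) = sqrt(3620) = 2*sqrt(905)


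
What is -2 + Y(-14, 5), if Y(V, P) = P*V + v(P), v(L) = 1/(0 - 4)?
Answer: -289/4 ≈ -72.250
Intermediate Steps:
v(L) = -1/4 (v(L) = 1/(-4) = -1/4)
Y(V, P) = -1/4 + P*V (Y(V, P) = P*V - 1/4 = -1/4 + P*V)
-2 + Y(-14, 5) = -2 + (-1/4 + 5*(-14)) = -2 + (-1/4 - 70) = -2 - 281/4 = -289/4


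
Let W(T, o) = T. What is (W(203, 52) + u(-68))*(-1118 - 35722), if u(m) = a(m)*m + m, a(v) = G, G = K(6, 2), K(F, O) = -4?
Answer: -14993880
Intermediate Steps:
G = -4
a(v) = -4
u(m) = -3*m (u(m) = -4*m + m = -3*m)
(W(203, 52) + u(-68))*(-1118 - 35722) = (203 - 3*(-68))*(-1118 - 35722) = (203 + 204)*(-36840) = 407*(-36840) = -14993880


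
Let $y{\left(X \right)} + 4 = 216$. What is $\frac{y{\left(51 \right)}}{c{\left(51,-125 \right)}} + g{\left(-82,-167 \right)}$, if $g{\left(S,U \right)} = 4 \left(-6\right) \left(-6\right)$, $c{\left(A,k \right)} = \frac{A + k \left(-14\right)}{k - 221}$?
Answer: $\frac{185992}{1801} \approx 103.27$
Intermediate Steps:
$y{\left(X \right)} = 212$ ($y{\left(X \right)} = -4 + 216 = 212$)
$c{\left(A,k \right)} = \frac{A - 14 k}{-221 + k}$
$g{\left(S,U \right)} = 144$ ($g{\left(S,U \right)} = \left(-24\right) \left(-6\right) = 144$)
$\frac{y{\left(51 \right)}}{c{\left(51,-125 \right)}} + g{\left(-82,-167 \right)} = \frac{212}{\frac{1}{-221 - 125} \left(51 - -1750\right)} + 144 = \frac{212}{\frac{1}{-346} \left(51 + 1750\right)} + 144 = \frac{212}{\left(- \frac{1}{346}\right) 1801} + 144 = \frac{212}{- \frac{1801}{346}} + 144 = 212 \left(- \frac{346}{1801}\right) + 144 = - \frac{73352}{1801} + 144 = \frac{185992}{1801}$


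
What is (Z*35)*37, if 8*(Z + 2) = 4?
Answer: -3885/2 ≈ -1942.5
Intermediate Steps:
Z = -3/2 (Z = -2 + (1/8)*4 = -2 + 1/2 = -3/2 ≈ -1.5000)
(Z*35)*37 = -3/2*35*37 = -105/2*37 = -3885/2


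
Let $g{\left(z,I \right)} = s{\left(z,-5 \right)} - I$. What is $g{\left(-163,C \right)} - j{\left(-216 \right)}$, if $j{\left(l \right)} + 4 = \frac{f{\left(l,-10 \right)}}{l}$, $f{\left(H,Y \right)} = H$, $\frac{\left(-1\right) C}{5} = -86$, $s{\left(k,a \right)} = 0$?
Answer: $-427$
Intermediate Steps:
$C = 430$ ($C = \left(-5\right) \left(-86\right) = 430$)
$g{\left(z,I \right)} = - I$ ($g{\left(z,I \right)} = 0 - I = - I$)
$j{\left(l \right)} = -3$ ($j{\left(l \right)} = -4 + \frac{l}{l} = -4 + 1 = -3$)
$g{\left(-163,C \right)} - j{\left(-216 \right)} = \left(-1\right) 430 - -3 = -430 + 3 = -427$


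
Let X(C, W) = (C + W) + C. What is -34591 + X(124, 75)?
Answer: -34268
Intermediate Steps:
X(C, W) = W + 2*C
-34591 + X(124, 75) = -34591 + (75 + 2*124) = -34591 + (75 + 248) = -34591 + 323 = -34268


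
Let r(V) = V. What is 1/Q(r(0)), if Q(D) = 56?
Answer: 1/56 ≈ 0.017857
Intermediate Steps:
1/Q(r(0)) = 1/56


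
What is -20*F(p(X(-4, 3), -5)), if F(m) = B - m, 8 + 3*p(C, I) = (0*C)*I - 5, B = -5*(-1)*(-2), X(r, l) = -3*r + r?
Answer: 340/3 ≈ 113.33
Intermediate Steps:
X(r, l) = -2*r
B = -10 (B = 5*(-2) = -10)
p(C, I) = -13/3 (p(C, I) = -8/3 + ((0*C)*I - 5)/3 = -8/3 + (0*I - 5)/3 = -8/3 + (0 - 5)/3 = -8/3 + (⅓)*(-5) = -8/3 - 5/3 = -13/3)
F(m) = -10 - m
-20*F(p(X(-4, 3), -5)) = -20*(-10 - 1*(-13/3)) = -20*(-10 + 13/3) = -20*(-17/3) = 340/3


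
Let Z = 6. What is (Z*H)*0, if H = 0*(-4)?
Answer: 0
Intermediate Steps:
H = 0
(Z*H)*0 = (6*0)*0 = 0*0 = 0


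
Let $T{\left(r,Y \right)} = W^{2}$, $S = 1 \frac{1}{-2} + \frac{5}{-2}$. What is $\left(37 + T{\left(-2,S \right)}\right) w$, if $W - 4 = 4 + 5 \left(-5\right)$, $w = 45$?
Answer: $14670$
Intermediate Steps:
$S = -3$ ($S = 1 \left(- \frac{1}{2}\right) + 5 \left(- \frac{1}{2}\right) = - \frac{1}{2} - \frac{5}{2} = -3$)
$W = -17$ ($W = 4 + \left(4 + 5 \left(-5\right)\right) = 4 + \left(4 - 25\right) = 4 - 21 = -17$)
$T{\left(r,Y \right)} = 289$ ($T{\left(r,Y \right)} = \left(-17\right)^{2} = 289$)
$\left(37 + T{\left(-2,S \right)}\right) w = \left(37 + 289\right) 45 = 326 \cdot 45 = 14670$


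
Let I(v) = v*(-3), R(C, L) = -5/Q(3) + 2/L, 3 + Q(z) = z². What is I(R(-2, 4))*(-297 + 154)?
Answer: -143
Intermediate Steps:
Q(z) = -3 + z²
R(C, L) = -⅚ + 2/L (R(C, L) = -5/(-3 + 3²) + 2/L = -5/(-3 + 9) + 2/L = -5/6 + 2/L = -5*⅙ + 2/L = -⅚ + 2/L)
I(v) = -3*v
I(R(-2, 4))*(-297 + 154) = (-3*(-⅚ + 2/4))*(-297 + 154) = -3*(-⅚ + 2*(¼))*(-143) = -3*(-⅚ + ½)*(-143) = -3*(-⅓)*(-143) = 1*(-143) = -143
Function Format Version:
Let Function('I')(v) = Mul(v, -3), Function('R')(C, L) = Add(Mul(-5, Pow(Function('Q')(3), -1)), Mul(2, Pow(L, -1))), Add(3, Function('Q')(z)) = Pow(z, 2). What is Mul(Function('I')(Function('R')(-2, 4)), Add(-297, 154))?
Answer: -143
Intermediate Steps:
Function('Q')(z) = Add(-3, Pow(z, 2))
Function('R')(C, L) = Add(Rational(-5, 6), Mul(2, Pow(L, -1))) (Function('R')(C, L) = Add(Mul(-5, Pow(Add(-3, Pow(3, 2)), -1)), Mul(2, Pow(L, -1))) = Add(Mul(-5, Pow(Add(-3, 9), -1)), Mul(2, Pow(L, -1))) = Add(Mul(-5, Pow(6, -1)), Mul(2, Pow(L, -1))) = Add(Mul(-5, Rational(1, 6)), Mul(2, Pow(L, -1))) = Add(Rational(-5, 6), Mul(2, Pow(L, -1))))
Function('I')(v) = Mul(-3, v)
Mul(Function('I')(Function('R')(-2, 4)), Add(-297, 154)) = Mul(Mul(-3, Add(Rational(-5, 6), Mul(2, Pow(4, -1)))), Add(-297, 154)) = Mul(Mul(-3, Add(Rational(-5, 6), Mul(2, Rational(1, 4)))), -143) = Mul(Mul(-3, Add(Rational(-5, 6), Rational(1, 2))), -143) = Mul(Mul(-3, Rational(-1, 3)), -143) = Mul(1, -143) = -143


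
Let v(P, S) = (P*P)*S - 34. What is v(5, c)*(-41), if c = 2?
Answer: -656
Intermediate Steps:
v(P, S) = -34 + S*P² (v(P, S) = P²*S - 34 = S*P² - 34 = -34 + S*P²)
v(5, c)*(-41) = (-34 + 2*5²)*(-41) = (-34 + 2*25)*(-41) = (-34 + 50)*(-41) = 16*(-41) = -656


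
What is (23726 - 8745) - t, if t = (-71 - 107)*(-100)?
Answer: -2819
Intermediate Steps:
t = 17800 (t = -178*(-100) = 17800)
(23726 - 8745) - t = (23726 - 8745) - 1*17800 = 14981 - 17800 = -2819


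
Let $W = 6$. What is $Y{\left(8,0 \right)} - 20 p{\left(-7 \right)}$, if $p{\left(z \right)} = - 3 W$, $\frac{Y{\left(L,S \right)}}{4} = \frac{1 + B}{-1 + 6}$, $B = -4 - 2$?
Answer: $356$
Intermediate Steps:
$B = -6$ ($B = -4 - 2 = -6$)
$Y{\left(L,S \right)} = -4$ ($Y{\left(L,S \right)} = 4 \frac{1 - 6}{-1 + 6} = 4 \left(- \frac{5}{5}\right) = 4 \left(\left(-5\right) \frac{1}{5}\right) = 4 \left(-1\right) = -4$)
$p{\left(z \right)} = -18$ ($p{\left(z \right)} = \left(-3\right) 6 = -18$)
$Y{\left(8,0 \right)} - 20 p{\left(-7 \right)} = -4 - -360 = -4 + 360 = 356$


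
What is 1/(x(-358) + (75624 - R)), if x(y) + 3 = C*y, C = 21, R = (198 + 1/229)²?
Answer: 52441/1515401774 ≈ 3.4605e-5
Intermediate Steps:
R = 2055987649/52441 (R = (198 + 1/229)² = (45343/229)² = 2055987649/52441 ≈ 39206.)
x(y) = -3 + 21*y
1/(x(-358) + (75624 - R)) = 1/((-3 + 21*(-358)) + (75624 - 1*2055987649/52441)) = 1/((-3 - 7518) + (75624 - 2055987649/52441)) = 1/(-7521 + 1909810535/52441) = 1/(1515401774/52441) = 52441/1515401774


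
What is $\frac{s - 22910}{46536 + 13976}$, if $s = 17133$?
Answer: $- \frac{5777}{60512} \approx -0.095469$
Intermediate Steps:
$\frac{s - 22910}{46536 + 13976} = \frac{17133 - 22910}{46536 + 13976} = \frac{17133 - 22910}{60512} = \left(-5777\right) \frac{1}{60512} = - \frac{5777}{60512}$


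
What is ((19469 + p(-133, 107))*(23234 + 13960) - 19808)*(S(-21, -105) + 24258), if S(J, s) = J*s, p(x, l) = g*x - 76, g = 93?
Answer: 6912951930624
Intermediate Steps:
p(x, l) = -76 + 93*x (p(x, l) = 93*x - 76 = -76 + 93*x)
((19469 + p(-133, 107))*(23234 + 13960) - 19808)*(S(-21, -105) + 24258) = ((19469 + (-76 + 93*(-133)))*(23234 + 13960) - 19808)*(-21*(-105) + 24258) = ((19469 + (-76 - 12369))*37194 - 19808)*(2205 + 24258) = ((19469 - 12445)*37194 - 19808)*26463 = (7024*37194 - 19808)*26463 = (261250656 - 19808)*26463 = 261230848*26463 = 6912951930624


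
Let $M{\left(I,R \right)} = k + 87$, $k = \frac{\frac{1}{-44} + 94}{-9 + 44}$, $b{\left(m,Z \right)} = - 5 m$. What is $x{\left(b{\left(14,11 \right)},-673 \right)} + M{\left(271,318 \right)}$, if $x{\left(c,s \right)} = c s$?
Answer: $\frac{14537503}{308} \approx 47200.0$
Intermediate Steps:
$k = \frac{827}{308}$ ($k = \frac{- \frac{1}{44} + 94}{35} = \frac{4135}{44} \cdot \frac{1}{35} = \frac{827}{308} \approx 2.6851$)
$M{\left(I,R \right)} = \frac{27623}{308}$ ($M{\left(I,R \right)} = \frac{827}{308} + 87 = \frac{27623}{308}$)
$x{\left(b{\left(14,11 \right)},-673 \right)} + M{\left(271,318 \right)} = \left(-5\right) 14 \left(-673\right) + \frac{27623}{308} = \left(-70\right) \left(-673\right) + \frac{27623}{308} = 47110 + \frac{27623}{308} = \frac{14537503}{308}$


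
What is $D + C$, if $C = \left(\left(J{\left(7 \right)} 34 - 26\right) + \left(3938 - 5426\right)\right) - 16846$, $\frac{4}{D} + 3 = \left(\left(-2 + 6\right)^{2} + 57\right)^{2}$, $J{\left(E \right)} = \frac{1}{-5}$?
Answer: $- \frac{244553932}{13315} \approx -18367.0$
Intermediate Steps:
$J{\left(E \right)} = - \frac{1}{5}$
$D = \frac{2}{2663}$ ($D = \frac{4}{-3 + \left(\left(-2 + 6\right)^{2} + 57\right)^{2}} = \frac{4}{-3 + \left(4^{2} + 57\right)^{2}} = \frac{4}{-3 + \left(16 + 57\right)^{2}} = \frac{4}{-3 + 73^{2}} = \frac{4}{-3 + 5329} = \frac{4}{5326} = 4 \cdot \frac{1}{5326} = \frac{2}{2663} \approx 0.00075103$)
$C = - \frac{91834}{5}$ ($C = \left(\left(\left(- \frac{1}{5}\right) 34 - 26\right) + \left(3938 - 5426\right)\right) - 16846 = \left(\left(- \frac{34}{5} - 26\right) + \left(3938 - 5426\right)\right) - 16846 = \left(- \frac{164}{5} - 1488\right) - 16846 = - \frac{7604}{5} - 16846 = - \frac{91834}{5} \approx -18367.0$)
$D + C = \frac{2}{2663} - \frac{91834}{5} = - \frac{244553932}{13315}$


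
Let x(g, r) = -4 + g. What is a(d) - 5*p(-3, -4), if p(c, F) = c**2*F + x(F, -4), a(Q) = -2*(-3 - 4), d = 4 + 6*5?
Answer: 234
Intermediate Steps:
d = 34 (d = 4 + 30 = 34)
a(Q) = 14 (a(Q) = -2*(-7) = 14)
p(c, F) = -4 + F + F*c**2 (p(c, F) = c**2*F + (-4 + F) = F*c**2 + (-4 + F) = -4 + F + F*c**2)
a(d) - 5*p(-3, -4) = 14 - 5*(-4 - 4 - 4*(-3)**2) = 14 - 5*(-4 - 4 - 4*9) = 14 - 5*(-4 - 4 - 36) = 14 - 5*(-44) = 14 + 220 = 234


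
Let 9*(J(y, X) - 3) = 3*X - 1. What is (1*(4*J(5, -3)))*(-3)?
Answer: -68/3 ≈ -22.667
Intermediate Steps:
J(y, X) = 26/9 + X/3 (J(y, X) = 3 + (3*X - 1)/9 = 3 + (-1 + 3*X)/9 = 3 + (-1/9 + X/3) = 26/9 + X/3)
(1*(4*J(5, -3)))*(-3) = (1*(4*(26/9 + (1/3)*(-3))))*(-3) = (1*(4*(26/9 - 1)))*(-3) = (1*(4*(17/9)))*(-3) = (1*(68/9))*(-3) = (68/9)*(-3) = -68/3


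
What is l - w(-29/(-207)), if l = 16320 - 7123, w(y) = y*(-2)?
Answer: 1903837/207 ≈ 9197.3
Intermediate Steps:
w(y) = -2*y
l = 9197
l - w(-29/(-207)) = 9197 - (-2)*(-29/(-207)) = 9197 - (-2)*(-29*(-1/207)) = 9197 - (-2)*29/207 = 9197 - 1*(-58/207) = 9197 + 58/207 = 1903837/207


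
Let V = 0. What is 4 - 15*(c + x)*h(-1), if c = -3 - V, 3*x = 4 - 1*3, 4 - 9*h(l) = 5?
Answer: -4/9 ≈ -0.44444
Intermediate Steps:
h(l) = -1/9 (h(l) = 4/9 - 1/9*5 = 4/9 - 5/9 = -1/9)
x = 1/3 (x = (4 - 1*3)/3 = (4 - 3)/3 = (1/3)*1 = 1/3 ≈ 0.33333)
c = -3 (c = -3 - 1*0 = -3 + 0 = -3)
4 - 15*(c + x)*h(-1) = 4 - 15*(-3 + 1/3)*(-1)/9 = 4 - (-40)*(-1)/9 = 4 - 15*8/27 = 4 - 40/9 = -4/9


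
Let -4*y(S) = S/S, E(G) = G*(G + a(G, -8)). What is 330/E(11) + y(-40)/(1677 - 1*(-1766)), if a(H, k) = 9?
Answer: 20657/13772 ≈ 1.4999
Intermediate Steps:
E(G) = G*(9 + G) (E(G) = G*(G + 9) = G*(9 + G))
y(S) = -¼ (y(S) = -S/(4*S) = -¼*1 = -¼)
330/E(11) + y(-40)/(1677 - 1*(-1766)) = 330/((11*(9 + 11))) - 1/(4*(1677 - 1*(-1766))) = 330/((11*20)) - 1/(4*(1677 + 1766)) = 330/220 - ¼/3443 = 330*(1/220) - ¼*1/3443 = 3/2 - 1/13772 = 20657/13772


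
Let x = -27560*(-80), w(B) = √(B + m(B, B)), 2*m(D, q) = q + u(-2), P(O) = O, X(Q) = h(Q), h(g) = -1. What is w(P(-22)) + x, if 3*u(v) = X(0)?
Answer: 2204800 + I*√1194/6 ≈ 2.2048e+6 + 5.759*I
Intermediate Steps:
X(Q) = -1
u(v) = -⅓ (u(v) = (⅓)*(-1) = -⅓)
m(D, q) = -⅙ + q/2 (m(D, q) = (q - ⅓)/2 = (-⅓ + q)/2 = -⅙ + q/2)
w(B) = √(-⅙ + 3*B/2) (w(B) = √(B + (-⅙ + B/2)) = √(-⅙ + 3*B/2))
x = 2204800
w(P(-22)) + x = √(-6 + 54*(-22))/6 + 2204800 = √(-6 - 1188)/6 + 2204800 = √(-1194)/6 + 2204800 = (I*√1194)/6 + 2204800 = I*√1194/6 + 2204800 = 2204800 + I*√1194/6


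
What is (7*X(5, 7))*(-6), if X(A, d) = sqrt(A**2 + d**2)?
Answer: -42*sqrt(74) ≈ -361.30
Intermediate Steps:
(7*X(5, 7))*(-6) = (7*sqrt(5**2 + 7**2))*(-6) = (7*sqrt(25 + 49))*(-6) = (7*sqrt(74))*(-6) = -42*sqrt(74)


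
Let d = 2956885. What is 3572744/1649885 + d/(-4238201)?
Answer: 10263486985319/6992544256885 ≈ 1.4678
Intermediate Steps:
3572744/1649885 + d/(-4238201) = 3572744/1649885 + 2956885/(-4238201) = 3572744*(1/1649885) + 2956885*(-1/4238201) = 3572744/1649885 - 2956885/4238201 = 10263486985319/6992544256885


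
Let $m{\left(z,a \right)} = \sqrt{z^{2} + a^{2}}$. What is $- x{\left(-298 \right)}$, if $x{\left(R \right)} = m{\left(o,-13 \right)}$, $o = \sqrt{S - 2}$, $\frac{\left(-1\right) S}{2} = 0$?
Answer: $- \sqrt{167} \approx -12.923$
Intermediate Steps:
$S = 0$ ($S = \left(-2\right) 0 = 0$)
$o = i \sqrt{2}$ ($o = \sqrt{0 - 2} = \sqrt{-2} = i \sqrt{2} \approx 1.4142 i$)
$m{\left(z,a \right)} = \sqrt{a^{2} + z^{2}}$
$x{\left(R \right)} = \sqrt{167}$ ($x{\left(R \right)} = \sqrt{\left(-13\right)^{2} + \left(i \sqrt{2}\right)^{2}} = \sqrt{169 - 2} = \sqrt{167}$)
$- x{\left(-298 \right)} = - \sqrt{167}$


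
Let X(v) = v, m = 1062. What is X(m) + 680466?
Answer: 681528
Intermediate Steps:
X(m) + 680466 = 1062 + 680466 = 681528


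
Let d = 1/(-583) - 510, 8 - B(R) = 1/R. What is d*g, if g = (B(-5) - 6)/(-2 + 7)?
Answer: -297331/1325 ≈ -224.40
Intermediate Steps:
B(R) = 8 - 1/R
d = -297331/583 (d = -1/583 - 510 = -297331/583 ≈ -510.00)
g = 11/25 (g = ((8 - 1/(-5)) - 6)/(-2 + 7) = ((8 - 1*(-⅕)) - 6)/5 = ((8 + ⅕) - 6)*(⅕) = (41/5 - 6)*(⅕) = (11/5)*(⅕) = 11/25 ≈ 0.44000)
d*g = -297331/583*11/25 = -297331/1325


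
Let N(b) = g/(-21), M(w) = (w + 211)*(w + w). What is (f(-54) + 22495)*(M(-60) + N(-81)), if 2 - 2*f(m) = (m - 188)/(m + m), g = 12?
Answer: -77040193817/189 ≈ -4.0762e+8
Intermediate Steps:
M(w) = 2*w*(211 + w) (M(w) = (211 + w)*(2*w) = 2*w*(211 + w))
N(b) = -4/7 (N(b) = 12/(-21) = 12*(-1/21) = -4/7)
f(m) = 1 - (-188 + m)/(4*m) (f(m) = 1 - (m - 188)/(2*(m + m)) = 1 - (-188 + m)/(2*(2*m)) = 1 - (-188 + m)*1/(2*m)/2 = 1 - (-188 + m)/(4*m))
(f(-54) + 22495)*(M(-60) + N(-81)) = ((3/4 + 47/(-54)) + 22495)*(2*(-60)*(211 - 60) - 4/7) = ((3/4 + 47*(-1/54)) + 22495)*(2*(-60)*151 - 4/7) = ((3/4 - 47/54) + 22495)*(-18120 - 4/7) = (-13/108 + 22495)*(-126844/7) = (2429447/108)*(-126844/7) = -77040193817/189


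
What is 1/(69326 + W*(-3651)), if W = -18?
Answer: 1/135044 ≈ 7.4050e-6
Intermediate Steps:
1/(69326 + W*(-3651)) = 1/(69326 - 18*(-3651)) = 1/(69326 + 65718) = 1/135044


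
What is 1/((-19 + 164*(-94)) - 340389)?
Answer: -1/355824 ≈ -2.8104e-6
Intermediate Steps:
1/((-19 + 164*(-94)) - 340389) = 1/((-19 - 15416) - 340389) = 1/(-15435 - 340389) = 1/(-355824) = -1/355824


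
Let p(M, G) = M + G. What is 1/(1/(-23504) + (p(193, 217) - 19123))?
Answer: -23504/439830353 ≈ -5.3439e-5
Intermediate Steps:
p(M, G) = G + M
1/(1/(-23504) + (p(193, 217) - 19123)) = 1/(1/(-23504) + ((217 + 193) - 19123)) = 1/(-1/23504 + (410 - 19123)) = 1/(-1/23504 - 18713) = 1/(-439830353/23504) = -23504/439830353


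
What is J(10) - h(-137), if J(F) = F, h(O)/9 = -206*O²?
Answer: 34797736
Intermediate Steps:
h(O) = -1854*O² (h(O) = 9*(-206*O²) = -1854*O²)
J(10) - h(-137) = 10 - (-1854)*(-137)² = 10 - (-1854)*18769 = 10 - 1*(-34797726) = 10 + 34797726 = 34797736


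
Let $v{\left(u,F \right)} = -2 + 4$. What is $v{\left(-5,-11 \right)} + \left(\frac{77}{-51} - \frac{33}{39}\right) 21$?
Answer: $- \frac{10492}{221} \approx -47.475$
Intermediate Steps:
$v{\left(u,F \right)} = 2$
$v{\left(-5,-11 \right)} + \left(\frac{77}{-51} - \frac{33}{39}\right) 21 = 2 + \left(\frac{77}{-51} - \frac{33}{39}\right) 21 = 2 + \left(77 \left(- \frac{1}{51}\right) - \frac{11}{13}\right) 21 = 2 + \left(- \frac{77}{51} - \frac{11}{13}\right) 21 = 2 - \frac{10934}{221} = - \frac{10492}{221}$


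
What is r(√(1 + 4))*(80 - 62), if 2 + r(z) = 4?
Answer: 36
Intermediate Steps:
r(z) = 2 (r(z) = -2 + 4 = 2)
r(√(1 + 4))*(80 - 62) = 2*(80 - 62) = 2*18 = 36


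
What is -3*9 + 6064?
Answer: 6037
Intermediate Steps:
-3*9 + 6064 = -27 + 6064 = 6037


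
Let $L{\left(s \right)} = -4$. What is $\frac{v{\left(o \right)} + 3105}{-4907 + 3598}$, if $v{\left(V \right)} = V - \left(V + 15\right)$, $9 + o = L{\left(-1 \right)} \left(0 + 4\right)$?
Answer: $- \frac{3090}{1309} \approx -2.3606$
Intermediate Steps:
$o = -25$ ($o = -9 - 4 \left(0 + 4\right) = -9 - 16 = -25$)
$v{\left(V \right)} = -15$ ($v{\left(V \right)} = V - \left(15 + V\right) = -15$)
$\frac{v{\left(o \right)} + 3105}{-4907 + 3598} = \frac{-15 + 3105}{-4907 + 3598} = \frac{3090}{-1309} = 3090 \left(- \frac{1}{1309}\right) = - \frac{3090}{1309}$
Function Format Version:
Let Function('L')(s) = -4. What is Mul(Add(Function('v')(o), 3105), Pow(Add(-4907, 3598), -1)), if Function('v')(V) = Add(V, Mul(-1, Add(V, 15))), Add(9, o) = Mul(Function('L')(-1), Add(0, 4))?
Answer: Rational(-3090, 1309) ≈ -2.3606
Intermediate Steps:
o = -25 (o = Add(-9, Mul(-4, Add(0, 4))) = Add(-9, Mul(-4, 4)) = Add(-9, -16) = -25)
Function('v')(V) = -15 (Function('v')(V) = Add(V, Mul(-1, Add(15, V))) = Add(V, Add(-15, Mul(-1, V))) = -15)
Mul(Add(Function('v')(o), 3105), Pow(Add(-4907, 3598), -1)) = Mul(Add(-15, 3105), Pow(Add(-4907, 3598), -1)) = Mul(3090, Pow(-1309, -1)) = Mul(3090, Rational(-1, 1309)) = Rational(-3090, 1309)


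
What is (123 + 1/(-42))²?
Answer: 26677225/1764 ≈ 15123.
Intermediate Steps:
(123 + 1/(-42))² = (123 - 1/42)² = (5165/42)² = 26677225/1764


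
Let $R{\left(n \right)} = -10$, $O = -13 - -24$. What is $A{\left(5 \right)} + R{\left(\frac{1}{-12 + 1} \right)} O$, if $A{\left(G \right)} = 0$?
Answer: $-110$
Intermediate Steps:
$O = 11$ ($O = -13 + 24 = 11$)
$A{\left(5 \right)} + R{\left(\frac{1}{-12 + 1} \right)} O = 0 - 110 = -110$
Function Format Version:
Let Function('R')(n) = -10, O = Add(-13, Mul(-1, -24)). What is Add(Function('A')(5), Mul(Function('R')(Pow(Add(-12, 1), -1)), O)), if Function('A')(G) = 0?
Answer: -110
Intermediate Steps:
O = 11 (O = Add(-13, 24) = 11)
Add(Function('A')(5), Mul(Function('R')(Pow(Add(-12, 1), -1)), O)) = Add(0, Mul(-10, 11)) = Add(0, -110) = -110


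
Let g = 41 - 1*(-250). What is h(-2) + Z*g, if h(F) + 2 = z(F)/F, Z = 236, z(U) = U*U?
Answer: 68672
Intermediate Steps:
z(U) = U²
g = 291 (g = 41 + 250 = 291)
h(F) = -2 + F (h(F) = -2 + F²/F = -2 + F)
h(-2) + Z*g = (-2 - 2) + 236*291 = -4 + 68676 = 68672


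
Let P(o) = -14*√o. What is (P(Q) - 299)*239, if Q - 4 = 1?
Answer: -71461 - 3346*√5 ≈ -78943.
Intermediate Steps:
Q = 5 (Q = 4 + 1 = 5)
(P(Q) - 299)*239 = (-14*√5 - 299)*239 = (-299 - 14*√5)*239 = -71461 - 3346*√5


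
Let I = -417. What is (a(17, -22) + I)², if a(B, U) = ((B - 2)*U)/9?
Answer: 1852321/9 ≈ 2.0581e+5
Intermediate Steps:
a(B, U) = U*(-2 + B)/9 (a(B, U) = ((-2 + B)*U)*(⅑) = (U*(-2 + B))*(⅑) = U*(-2 + B)/9)
(a(17, -22) + I)² = ((⅑)*(-22)*(-2 + 17) - 417)² = ((⅑)*(-22)*15 - 417)² = (-110/3 - 417)² = (-1361/3)² = 1852321/9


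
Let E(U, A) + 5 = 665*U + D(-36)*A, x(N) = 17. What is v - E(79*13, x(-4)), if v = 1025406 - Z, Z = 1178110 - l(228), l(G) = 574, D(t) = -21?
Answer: -834723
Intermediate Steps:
E(U, A) = -5 - 21*A + 665*U (E(U, A) = -5 + (665*U - 21*A) = -5 + (-21*A + 665*U) = -5 - 21*A + 665*U)
Z = 1177536 (Z = 1178110 - 1*574 = 1178110 - 574 = 1177536)
v = -152130 (v = 1025406 - 1*1177536 = 1025406 - 1177536 = -152130)
v - E(79*13, x(-4)) = -152130 - (-5 - 21*17 + 665*(79*13)) = -152130 - (-5 - 357 + 665*1027) = -152130 - (-5 - 357 + 682955) = -152130 - 1*682593 = -152130 - 682593 = -834723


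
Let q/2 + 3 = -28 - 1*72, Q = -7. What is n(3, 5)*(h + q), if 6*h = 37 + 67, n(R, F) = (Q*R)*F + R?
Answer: 19244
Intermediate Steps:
n(R, F) = R - 7*F*R (n(R, F) = (-7*R)*F + R = -7*F*R + R = R - 7*F*R)
h = 52/3 (h = (37 + 67)/6 = (1/6)*104 = 52/3 ≈ 17.333)
q = -206 (q = -6 + 2*(-28 - 1*72) = -6 + 2*(-28 - 72) = -6 + 2*(-100) = -6 - 200 = -206)
n(3, 5)*(h + q) = (3*(1 - 7*5))*(52/3 - 206) = (3*(1 - 35))*(-566/3) = (3*(-34))*(-566/3) = -102*(-566/3) = 19244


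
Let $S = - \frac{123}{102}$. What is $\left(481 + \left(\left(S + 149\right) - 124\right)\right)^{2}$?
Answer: $\frac{294568569}{1156} \approx 2.5482 \cdot 10^{5}$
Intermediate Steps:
$S = - \frac{41}{34}$ ($S = \left(-123\right) \frac{1}{102} = - \frac{41}{34} \approx -1.2059$)
$\left(481 + \left(\left(S + 149\right) - 124\right)\right)^{2} = \left(481 + \left(\left(- \frac{41}{34} + 149\right) - 124\right)\right)^{2} = \left(481 + \left(\frac{5025}{34} - 124\right)\right)^{2} = \left(481 + \frac{809}{34}\right)^{2} = \left(\frac{17163}{34}\right)^{2} = \frac{294568569}{1156}$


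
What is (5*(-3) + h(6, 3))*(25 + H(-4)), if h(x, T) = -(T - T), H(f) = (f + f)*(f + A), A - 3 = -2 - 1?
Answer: -855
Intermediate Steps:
A = 0 (A = 3 + (-2 - 1) = 3 - 3 = 0)
H(f) = 2*f² (H(f) = (f + f)*(f + 0) = (2*f)*f = 2*f²)
h(x, T) = 0 (h(x, T) = -1*0 = 0)
(5*(-3) + h(6, 3))*(25 + H(-4)) = (5*(-3) + 0)*(25 + 2*(-4)²) = (-15 + 0)*(25 + 2*16) = -15*(25 + 32) = -15*57 = -855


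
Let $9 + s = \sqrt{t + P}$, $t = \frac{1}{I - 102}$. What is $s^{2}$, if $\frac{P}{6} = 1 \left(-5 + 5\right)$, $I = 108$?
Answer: $\frac{\left(54 - \sqrt{6}\right)^{2}}{36} \approx 73.818$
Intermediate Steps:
$t = \frac{1}{6}$ ($t = \frac{1}{108 - 102} = \frac{1}{6} \approx 0.16667$)
$P = 0$ ($P = 6 \cdot 1 \left(-5 + 5\right) = 6 \cdot 1 \cdot 0 = 6 \cdot 0 = 0$)
$s = -9 + \frac{\sqrt{6}}{6}$ ($s = -9 + \sqrt{\frac{1}{6} + 0} = -9 + \sqrt{\frac{1}{6}} = -9 + \frac{\sqrt{6}}{6} \approx -8.5918$)
$s^{2} = \left(-9 + \frac{\sqrt{6}}{6}\right)^{2}$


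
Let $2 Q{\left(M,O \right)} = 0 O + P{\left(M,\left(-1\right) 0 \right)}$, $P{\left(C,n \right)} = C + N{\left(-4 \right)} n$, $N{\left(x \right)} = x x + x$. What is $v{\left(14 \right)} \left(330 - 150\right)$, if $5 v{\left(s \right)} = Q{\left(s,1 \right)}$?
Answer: $252$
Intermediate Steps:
$N{\left(x \right)} = x + x^{2}$ ($N{\left(x \right)} = x^{2} + x = x + x^{2}$)
$P{\left(C,n \right)} = C + 12 n$ ($P{\left(C,n \right)} = C + - 4 \left(1 - 4\right) n = C + \left(-4\right) \left(-3\right) n = C + 12 n$)
$Q{\left(M,O \right)} = \frac{M}{2}$ ($Q{\left(M,O \right)} = \frac{0 O + \left(M + 12 \left(\left(-1\right) 0\right)\right)}{2} = \frac{0 + \left(M + 12 \cdot 0\right)}{2} = \frac{0 + \left(M + 0\right)}{2} = \frac{0 + M}{2} = \frac{M}{2}$)
$v{\left(s \right)} = \frac{s}{10}$ ($v{\left(s \right)} = \frac{\frac{1}{2} s}{5} = \frac{s}{10}$)
$v{\left(14 \right)} \left(330 - 150\right) = \frac{1}{10} \cdot 14 \left(330 - 150\right) = \frac{7}{5} \cdot 180 = 252$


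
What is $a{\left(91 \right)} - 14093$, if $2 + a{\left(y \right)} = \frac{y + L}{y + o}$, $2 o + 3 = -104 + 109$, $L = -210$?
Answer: $- \frac{1296859}{92} \approx -14096.0$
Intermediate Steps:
$o = 1$ ($o = - \frac{3}{2} + \frac{-104 + 109}{2} = - \frac{3}{2} + \frac{1}{2} \cdot 5 = - \frac{3}{2} + \frac{5}{2} = 1$)
$a{\left(y \right)} = -2 + \frac{-210 + y}{1 + y}$ ($a{\left(y \right)} = -2 + \frac{y - 210}{y + 1} = -2 + \frac{-210 + y}{1 + y}$)
$a{\left(91 \right)} - 14093 = \frac{-212 - 91}{1 + 91} - 14093 = \frac{-212 - 91}{92} - 14093 = \frac{1}{92} \left(-303\right) - 14093 = - \frac{303}{92} - 14093 = - \frac{1296859}{92}$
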